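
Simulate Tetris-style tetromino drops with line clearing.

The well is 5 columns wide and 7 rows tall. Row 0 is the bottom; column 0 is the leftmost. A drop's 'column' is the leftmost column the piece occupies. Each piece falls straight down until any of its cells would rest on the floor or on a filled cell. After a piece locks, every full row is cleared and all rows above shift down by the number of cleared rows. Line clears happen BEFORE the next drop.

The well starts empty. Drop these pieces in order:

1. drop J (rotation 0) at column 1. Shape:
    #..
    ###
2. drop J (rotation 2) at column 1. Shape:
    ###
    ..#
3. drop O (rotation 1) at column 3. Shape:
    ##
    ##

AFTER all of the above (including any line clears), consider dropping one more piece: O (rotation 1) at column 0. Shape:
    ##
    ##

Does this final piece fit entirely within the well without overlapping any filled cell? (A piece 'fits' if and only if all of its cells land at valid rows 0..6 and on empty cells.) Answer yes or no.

Answer: yes

Derivation:
Drop 1: J rot0 at col 1 lands with bottom-row=0; cleared 0 line(s) (total 0); column heights now [0 2 1 1 0], max=2
Drop 2: J rot2 at col 1 lands with bottom-row=1; cleared 0 line(s) (total 0); column heights now [0 3 3 3 0], max=3
Drop 3: O rot1 at col 3 lands with bottom-row=3; cleared 0 line(s) (total 0); column heights now [0 3 3 5 5], max=5
Test piece O rot1 at col 0 (width 2): heights before test = [0 3 3 5 5]; fits = True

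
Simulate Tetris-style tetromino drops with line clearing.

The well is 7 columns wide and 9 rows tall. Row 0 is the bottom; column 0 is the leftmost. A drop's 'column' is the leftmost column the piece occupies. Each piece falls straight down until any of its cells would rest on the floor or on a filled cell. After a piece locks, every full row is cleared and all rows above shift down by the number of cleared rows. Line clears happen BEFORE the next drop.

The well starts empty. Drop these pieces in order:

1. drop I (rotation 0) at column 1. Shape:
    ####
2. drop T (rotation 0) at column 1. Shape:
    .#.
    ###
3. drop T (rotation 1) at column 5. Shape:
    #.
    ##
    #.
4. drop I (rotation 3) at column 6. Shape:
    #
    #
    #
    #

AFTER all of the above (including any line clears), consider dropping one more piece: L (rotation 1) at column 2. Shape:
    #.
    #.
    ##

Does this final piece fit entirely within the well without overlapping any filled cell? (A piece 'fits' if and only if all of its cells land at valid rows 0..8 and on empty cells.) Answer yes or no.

Drop 1: I rot0 at col 1 lands with bottom-row=0; cleared 0 line(s) (total 0); column heights now [0 1 1 1 1 0 0], max=1
Drop 2: T rot0 at col 1 lands with bottom-row=1; cleared 0 line(s) (total 0); column heights now [0 2 3 2 1 0 0], max=3
Drop 3: T rot1 at col 5 lands with bottom-row=0; cleared 0 line(s) (total 0); column heights now [0 2 3 2 1 3 2], max=3
Drop 4: I rot3 at col 6 lands with bottom-row=2; cleared 0 line(s) (total 0); column heights now [0 2 3 2 1 3 6], max=6
Test piece L rot1 at col 2 (width 2): heights before test = [0 2 3 2 1 3 6]; fits = True

Answer: yes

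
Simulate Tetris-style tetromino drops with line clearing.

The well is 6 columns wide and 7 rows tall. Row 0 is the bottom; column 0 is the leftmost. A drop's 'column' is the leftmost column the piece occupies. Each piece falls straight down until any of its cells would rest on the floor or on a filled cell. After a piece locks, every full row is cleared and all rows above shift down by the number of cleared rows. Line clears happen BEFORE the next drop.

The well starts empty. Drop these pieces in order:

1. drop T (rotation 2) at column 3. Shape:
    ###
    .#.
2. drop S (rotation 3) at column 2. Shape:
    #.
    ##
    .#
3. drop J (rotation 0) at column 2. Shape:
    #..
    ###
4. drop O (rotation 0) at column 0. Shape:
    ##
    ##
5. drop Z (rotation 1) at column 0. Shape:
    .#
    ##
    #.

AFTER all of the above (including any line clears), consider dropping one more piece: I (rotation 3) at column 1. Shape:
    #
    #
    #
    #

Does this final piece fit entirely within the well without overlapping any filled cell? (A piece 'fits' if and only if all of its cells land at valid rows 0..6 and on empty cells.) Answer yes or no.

Drop 1: T rot2 at col 3 lands with bottom-row=0; cleared 0 line(s) (total 0); column heights now [0 0 0 2 2 2], max=2
Drop 2: S rot3 at col 2 lands with bottom-row=2; cleared 0 line(s) (total 0); column heights now [0 0 5 4 2 2], max=5
Drop 3: J rot0 at col 2 lands with bottom-row=5; cleared 0 line(s) (total 0); column heights now [0 0 7 6 6 2], max=7
Drop 4: O rot0 at col 0 lands with bottom-row=0; cleared 0 line(s) (total 0); column heights now [2 2 7 6 6 2], max=7
Drop 5: Z rot1 at col 0 lands with bottom-row=2; cleared 0 line(s) (total 0); column heights now [4 5 7 6 6 2], max=7
Test piece I rot3 at col 1 (width 1): heights before test = [4 5 7 6 6 2]; fits = False

Answer: no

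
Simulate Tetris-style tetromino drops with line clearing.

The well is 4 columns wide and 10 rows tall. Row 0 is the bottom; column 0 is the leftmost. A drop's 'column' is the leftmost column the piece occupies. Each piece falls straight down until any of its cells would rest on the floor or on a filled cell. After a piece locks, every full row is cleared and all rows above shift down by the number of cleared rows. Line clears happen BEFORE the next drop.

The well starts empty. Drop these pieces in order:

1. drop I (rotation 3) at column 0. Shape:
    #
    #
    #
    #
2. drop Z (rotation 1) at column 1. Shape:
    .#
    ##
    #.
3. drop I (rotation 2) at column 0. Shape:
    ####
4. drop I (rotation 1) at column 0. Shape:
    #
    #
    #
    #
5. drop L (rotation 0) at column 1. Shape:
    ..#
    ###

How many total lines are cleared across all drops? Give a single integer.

Answer: 2

Derivation:
Drop 1: I rot3 at col 0 lands with bottom-row=0; cleared 0 line(s) (total 0); column heights now [4 0 0 0], max=4
Drop 2: Z rot1 at col 1 lands with bottom-row=0; cleared 0 line(s) (total 0); column heights now [4 2 3 0], max=4
Drop 3: I rot2 at col 0 lands with bottom-row=4; cleared 1 line(s) (total 1); column heights now [4 2 3 0], max=4
Drop 4: I rot1 at col 0 lands with bottom-row=4; cleared 0 line(s) (total 1); column heights now [8 2 3 0], max=8
Drop 5: L rot0 at col 1 lands with bottom-row=3; cleared 1 line(s) (total 2); column heights now [7 2 3 4], max=7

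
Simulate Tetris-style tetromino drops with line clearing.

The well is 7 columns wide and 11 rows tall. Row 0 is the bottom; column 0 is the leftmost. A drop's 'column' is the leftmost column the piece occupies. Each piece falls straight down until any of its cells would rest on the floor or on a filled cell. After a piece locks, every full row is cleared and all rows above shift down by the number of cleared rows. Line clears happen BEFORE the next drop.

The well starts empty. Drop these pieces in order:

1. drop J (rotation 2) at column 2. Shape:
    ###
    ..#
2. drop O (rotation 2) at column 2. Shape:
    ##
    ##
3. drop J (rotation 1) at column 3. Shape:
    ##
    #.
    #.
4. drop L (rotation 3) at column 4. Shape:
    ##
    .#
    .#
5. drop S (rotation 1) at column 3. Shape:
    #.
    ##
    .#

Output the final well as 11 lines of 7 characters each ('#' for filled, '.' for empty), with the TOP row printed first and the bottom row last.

Answer: ...#...
...##..
....#..
....##.
...###.
...#.#.
...#...
..##...
..##...
..###..
....#..

Derivation:
Drop 1: J rot2 at col 2 lands with bottom-row=0; cleared 0 line(s) (total 0); column heights now [0 0 2 2 2 0 0], max=2
Drop 2: O rot2 at col 2 lands with bottom-row=2; cleared 0 line(s) (total 0); column heights now [0 0 4 4 2 0 0], max=4
Drop 3: J rot1 at col 3 lands with bottom-row=4; cleared 0 line(s) (total 0); column heights now [0 0 4 7 7 0 0], max=7
Drop 4: L rot3 at col 4 lands with bottom-row=5; cleared 0 line(s) (total 0); column heights now [0 0 4 7 8 8 0], max=8
Drop 5: S rot1 at col 3 lands with bottom-row=8; cleared 0 line(s) (total 0); column heights now [0 0 4 11 10 8 0], max=11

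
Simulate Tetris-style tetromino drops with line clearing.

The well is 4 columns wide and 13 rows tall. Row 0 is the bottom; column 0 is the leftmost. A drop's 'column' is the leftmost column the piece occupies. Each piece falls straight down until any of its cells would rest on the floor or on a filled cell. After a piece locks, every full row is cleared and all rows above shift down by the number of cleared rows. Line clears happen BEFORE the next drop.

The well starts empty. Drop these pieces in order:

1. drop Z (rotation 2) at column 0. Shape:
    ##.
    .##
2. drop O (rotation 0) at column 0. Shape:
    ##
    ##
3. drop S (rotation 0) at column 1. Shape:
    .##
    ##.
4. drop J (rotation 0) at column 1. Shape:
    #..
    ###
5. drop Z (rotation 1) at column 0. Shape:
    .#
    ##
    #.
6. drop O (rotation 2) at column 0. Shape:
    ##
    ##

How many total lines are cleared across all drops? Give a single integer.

Drop 1: Z rot2 at col 0 lands with bottom-row=0; cleared 0 line(s) (total 0); column heights now [2 2 1 0], max=2
Drop 2: O rot0 at col 0 lands with bottom-row=2; cleared 0 line(s) (total 0); column heights now [4 4 1 0], max=4
Drop 3: S rot0 at col 1 lands with bottom-row=4; cleared 0 line(s) (total 0); column heights now [4 5 6 6], max=6
Drop 4: J rot0 at col 1 lands with bottom-row=6; cleared 0 line(s) (total 0); column heights now [4 8 7 7], max=8
Drop 5: Z rot1 at col 0 lands with bottom-row=7; cleared 0 line(s) (total 0); column heights now [9 10 7 7], max=10
Drop 6: O rot2 at col 0 lands with bottom-row=10; cleared 0 line(s) (total 0); column heights now [12 12 7 7], max=12

Answer: 0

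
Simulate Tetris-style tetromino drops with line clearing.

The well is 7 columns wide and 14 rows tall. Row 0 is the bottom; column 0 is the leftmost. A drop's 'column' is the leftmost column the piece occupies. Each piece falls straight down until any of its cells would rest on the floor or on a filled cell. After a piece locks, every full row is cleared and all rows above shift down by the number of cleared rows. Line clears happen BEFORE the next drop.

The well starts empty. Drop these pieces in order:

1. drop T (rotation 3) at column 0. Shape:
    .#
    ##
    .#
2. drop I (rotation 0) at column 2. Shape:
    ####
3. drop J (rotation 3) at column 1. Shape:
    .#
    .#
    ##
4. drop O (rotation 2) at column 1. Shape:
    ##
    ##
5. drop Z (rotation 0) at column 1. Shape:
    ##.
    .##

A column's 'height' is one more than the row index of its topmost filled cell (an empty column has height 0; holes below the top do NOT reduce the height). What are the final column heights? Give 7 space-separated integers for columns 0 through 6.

Answer: 2 10 10 9 1 1 0

Derivation:
Drop 1: T rot3 at col 0 lands with bottom-row=0; cleared 0 line(s) (total 0); column heights now [2 3 0 0 0 0 0], max=3
Drop 2: I rot0 at col 2 lands with bottom-row=0; cleared 0 line(s) (total 0); column heights now [2 3 1 1 1 1 0], max=3
Drop 3: J rot3 at col 1 lands with bottom-row=3; cleared 0 line(s) (total 0); column heights now [2 4 6 1 1 1 0], max=6
Drop 4: O rot2 at col 1 lands with bottom-row=6; cleared 0 line(s) (total 0); column heights now [2 8 8 1 1 1 0], max=8
Drop 5: Z rot0 at col 1 lands with bottom-row=8; cleared 0 line(s) (total 0); column heights now [2 10 10 9 1 1 0], max=10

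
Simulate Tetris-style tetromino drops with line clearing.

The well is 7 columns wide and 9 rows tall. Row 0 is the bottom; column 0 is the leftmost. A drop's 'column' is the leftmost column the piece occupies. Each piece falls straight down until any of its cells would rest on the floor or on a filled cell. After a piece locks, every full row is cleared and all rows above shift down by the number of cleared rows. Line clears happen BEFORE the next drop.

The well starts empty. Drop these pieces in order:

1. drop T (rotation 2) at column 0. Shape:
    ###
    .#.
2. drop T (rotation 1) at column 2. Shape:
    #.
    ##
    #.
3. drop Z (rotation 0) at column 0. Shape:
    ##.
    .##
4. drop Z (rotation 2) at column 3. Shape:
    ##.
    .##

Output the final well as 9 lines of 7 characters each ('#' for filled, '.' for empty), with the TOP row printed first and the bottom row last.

Drop 1: T rot2 at col 0 lands with bottom-row=0; cleared 0 line(s) (total 0); column heights now [2 2 2 0 0 0 0], max=2
Drop 2: T rot1 at col 2 lands with bottom-row=2; cleared 0 line(s) (total 0); column heights now [2 2 5 4 0 0 0], max=5
Drop 3: Z rot0 at col 0 lands with bottom-row=5; cleared 0 line(s) (total 0); column heights now [7 7 6 4 0 0 0], max=7
Drop 4: Z rot2 at col 3 lands with bottom-row=3; cleared 0 line(s) (total 0); column heights now [7 7 6 5 5 4 0], max=7

Answer: .......
.......
##.....
.##....
..###..
..####.
..#....
###....
.#.....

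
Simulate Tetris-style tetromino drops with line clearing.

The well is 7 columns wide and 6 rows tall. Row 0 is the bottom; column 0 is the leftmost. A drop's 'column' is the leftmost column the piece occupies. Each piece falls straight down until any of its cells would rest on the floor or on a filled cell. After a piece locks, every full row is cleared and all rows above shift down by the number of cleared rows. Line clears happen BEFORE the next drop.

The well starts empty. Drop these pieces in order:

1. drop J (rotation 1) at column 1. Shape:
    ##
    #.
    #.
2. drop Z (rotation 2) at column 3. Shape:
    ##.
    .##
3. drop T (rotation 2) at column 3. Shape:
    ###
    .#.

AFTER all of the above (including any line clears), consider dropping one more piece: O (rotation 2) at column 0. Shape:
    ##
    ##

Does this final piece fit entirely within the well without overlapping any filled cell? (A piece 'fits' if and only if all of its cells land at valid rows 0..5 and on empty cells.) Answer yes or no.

Answer: yes

Derivation:
Drop 1: J rot1 at col 1 lands with bottom-row=0; cleared 0 line(s) (total 0); column heights now [0 3 3 0 0 0 0], max=3
Drop 2: Z rot2 at col 3 lands with bottom-row=0; cleared 0 line(s) (total 0); column heights now [0 3 3 2 2 1 0], max=3
Drop 3: T rot2 at col 3 lands with bottom-row=2; cleared 0 line(s) (total 0); column heights now [0 3 3 4 4 4 0], max=4
Test piece O rot2 at col 0 (width 2): heights before test = [0 3 3 4 4 4 0]; fits = True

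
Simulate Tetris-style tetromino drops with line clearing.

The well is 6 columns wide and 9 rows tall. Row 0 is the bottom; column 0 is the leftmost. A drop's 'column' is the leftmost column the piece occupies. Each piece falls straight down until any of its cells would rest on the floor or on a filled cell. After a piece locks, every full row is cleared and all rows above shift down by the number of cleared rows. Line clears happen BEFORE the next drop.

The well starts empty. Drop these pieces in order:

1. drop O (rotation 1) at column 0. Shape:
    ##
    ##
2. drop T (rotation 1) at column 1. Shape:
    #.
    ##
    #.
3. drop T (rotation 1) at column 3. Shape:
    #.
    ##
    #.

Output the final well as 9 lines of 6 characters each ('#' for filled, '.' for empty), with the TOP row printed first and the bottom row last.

Answer: ......
......
......
......
.#....
.##...
.#.#..
##.##.
##.#..

Derivation:
Drop 1: O rot1 at col 0 lands with bottom-row=0; cleared 0 line(s) (total 0); column heights now [2 2 0 0 0 0], max=2
Drop 2: T rot1 at col 1 lands with bottom-row=2; cleared 0 line(s) (total 0); column heights now [2 5 4 0 0 0], max=5
Drop 3: T rot1 at col 3 lands with bottom-row=0; cleared 0 line(s) (total 0); column heights now [2 5 4 3 2 0], max=5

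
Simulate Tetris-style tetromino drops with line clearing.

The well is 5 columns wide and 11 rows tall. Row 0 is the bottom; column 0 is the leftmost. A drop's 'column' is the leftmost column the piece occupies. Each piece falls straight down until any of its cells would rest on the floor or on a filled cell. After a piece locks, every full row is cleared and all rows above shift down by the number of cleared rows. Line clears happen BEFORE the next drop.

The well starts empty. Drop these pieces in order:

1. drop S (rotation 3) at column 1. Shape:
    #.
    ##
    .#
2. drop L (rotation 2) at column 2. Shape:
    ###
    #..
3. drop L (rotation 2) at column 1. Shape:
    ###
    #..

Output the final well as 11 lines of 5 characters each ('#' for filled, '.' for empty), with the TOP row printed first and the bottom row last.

Drop 1: S rot3 at col 1 lands with bottom-row=0; cleared 0 line(s) (total 0); column heights now [0 3 2 0 0], max=3
Drop 2: L rot2 at col 2 lands with bottom-row=2; cleared 0 line(s) (total 0); column heights now [0 3 4 4 4], max=4
Drop 3: L rot2 at col 1 lands with bottom-row=3; cleared 0 line(s) (total 0); column heights now [0 5 5 5 4], max=5

Answer: .....
.....
.....
.....
.....
.....
.###.
.####
.##..
.##..
..#..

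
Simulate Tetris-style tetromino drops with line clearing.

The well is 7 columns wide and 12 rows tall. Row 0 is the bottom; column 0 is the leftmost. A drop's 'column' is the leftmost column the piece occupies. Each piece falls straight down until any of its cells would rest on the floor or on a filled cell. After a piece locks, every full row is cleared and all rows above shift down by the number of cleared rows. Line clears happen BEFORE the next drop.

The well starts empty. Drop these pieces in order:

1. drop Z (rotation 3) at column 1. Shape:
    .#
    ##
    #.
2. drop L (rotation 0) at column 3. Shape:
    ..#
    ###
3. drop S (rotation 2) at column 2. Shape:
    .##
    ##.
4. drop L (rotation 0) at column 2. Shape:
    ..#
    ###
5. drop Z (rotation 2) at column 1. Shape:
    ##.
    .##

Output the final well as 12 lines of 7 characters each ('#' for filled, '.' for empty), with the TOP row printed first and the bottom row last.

Drop 1: Z rot3 at col 1 lands with bottom-row=0; cleared 0 line(s) (total 0); column heights now [0 2 3 0 0 0 0], max=3
Drop 2: L rot0 at col 3 lands with bottom-row=0; cleared 0 line(s) (total 0); column heights now [0 2 3 1 1 2 0], max=3
Drop 3: S rot2 at col 2 lands with bottom-row=3; cleared 0 line(s) (total 0); column heights now [0 2 4 5 5 2 0], max=5
Drop 4: L rot0 at col 2 lands with bottom-row=5; cleared 0 line(s) (total 0); column heights now [0 2 6 6 7 2 0], max=7
Drop 5: Z rot2 at col 1 lands with bottom-row=6; cleared 0 line(s) (total 0); column heights now [0 8 8 7 7 2 0], max=8

Answer: .......
.......
.......
.......
.##....
..###..
..###..
...##..
..##...
..#....
.##..#.
.#.###.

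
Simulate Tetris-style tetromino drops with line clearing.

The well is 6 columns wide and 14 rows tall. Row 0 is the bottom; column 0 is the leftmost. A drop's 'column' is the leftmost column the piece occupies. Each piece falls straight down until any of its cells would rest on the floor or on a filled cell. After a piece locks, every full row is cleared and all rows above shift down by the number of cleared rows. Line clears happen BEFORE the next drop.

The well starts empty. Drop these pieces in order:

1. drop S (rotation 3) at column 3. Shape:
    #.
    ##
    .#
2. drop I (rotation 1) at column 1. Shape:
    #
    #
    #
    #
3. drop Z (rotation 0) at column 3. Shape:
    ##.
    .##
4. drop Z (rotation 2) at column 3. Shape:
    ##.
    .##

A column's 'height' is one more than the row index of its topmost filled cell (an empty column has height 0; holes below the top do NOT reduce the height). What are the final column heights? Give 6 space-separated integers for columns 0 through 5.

Drop 1: S rot3 at col 3 lands with bottom-row=0; cleared 0 line(s) (total 0); column heights now [0 0 0 3 2 0], max=3
Drop 2: I rot1 at col 1 lands with bottom-row=0; cleared 0 line(s) (total 0); column heights now [0 4 0 3 2 0], max=4
Drop 3: Z rot0 at col 3 lands with bottom-row=2; cleared 0 line(s) (total 0); column heights now [0 4 0 4 4 3], max=4
Drop 4: Z rot2 at col 3 lands with bottom-row=4; cleared 0 line(s) (total 0); column heights now [0 4 0 6 6 5], max=6

Answer: 0 4 0 6 6 5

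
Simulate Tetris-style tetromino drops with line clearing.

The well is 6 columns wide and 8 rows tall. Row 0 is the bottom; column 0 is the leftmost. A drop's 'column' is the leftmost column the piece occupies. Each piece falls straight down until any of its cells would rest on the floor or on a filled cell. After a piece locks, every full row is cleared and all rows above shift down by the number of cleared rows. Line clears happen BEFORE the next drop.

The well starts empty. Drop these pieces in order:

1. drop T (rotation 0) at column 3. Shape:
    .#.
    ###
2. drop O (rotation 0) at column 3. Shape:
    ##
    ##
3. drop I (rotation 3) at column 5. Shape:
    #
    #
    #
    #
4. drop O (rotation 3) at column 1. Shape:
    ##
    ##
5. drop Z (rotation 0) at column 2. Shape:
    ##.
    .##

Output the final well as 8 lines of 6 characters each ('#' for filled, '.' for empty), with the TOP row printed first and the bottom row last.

Drop 1: T rot0 at col 3 lands with bottom-row=0; cleared 0 line(s) (total 0); column heights now [0 0 0 1 2 1], max=2
Drop 2: O rot0 at col 3 lands with bottom-row=2; cleared 0 line(s) (total 0); column heights now [0 0 0 4 4 1], max=4
Drop 3: I rot3 at col 5 lands with bottom-row=1; cleared 0 line(s) (total 0); column heights now [0 0 0 4 4 5], max=5
Drop 4: O rot3 at col 1 lands with bottom-row=0; cleared 0 line(s) (total 0); column heights now [0 2 2 4 4 5], max=5
Drop 5: Z rot0 at col 2 lands with bottom-row=4; cleared 0 line(s) (total 0); column heights now [0 2 6 6 5 5], max=6

Answer: ......
......
..##..
...###
...###
...###
.##.##
.#####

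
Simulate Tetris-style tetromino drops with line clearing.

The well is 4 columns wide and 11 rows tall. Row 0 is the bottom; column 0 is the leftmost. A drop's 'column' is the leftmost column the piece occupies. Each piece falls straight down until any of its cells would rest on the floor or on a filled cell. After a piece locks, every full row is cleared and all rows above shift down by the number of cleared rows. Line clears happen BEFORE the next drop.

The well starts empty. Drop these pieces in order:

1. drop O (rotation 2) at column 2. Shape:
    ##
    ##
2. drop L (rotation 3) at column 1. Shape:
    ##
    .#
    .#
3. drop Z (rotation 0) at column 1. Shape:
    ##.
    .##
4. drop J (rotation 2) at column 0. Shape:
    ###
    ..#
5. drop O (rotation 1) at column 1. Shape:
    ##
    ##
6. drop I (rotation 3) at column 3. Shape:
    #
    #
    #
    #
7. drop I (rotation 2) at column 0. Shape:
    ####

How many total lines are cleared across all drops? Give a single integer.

Drop 1: O rot2 at col 2 lands with bottom-row=0; cleared 0 line(s) (total 0); column heights now [0 0 2 2], max=2
Drop 2: L rot3 at col 1 lands with bottom-row=2; cleared 0 line(s) (total 0); column heights now [0 5 5 2], max=5
Drop 3: Z rot0 at col 1 lands with bottom-row=5; cleared 0 line(s) (total 0); column heights now [0 7 7 6], max=7
Drop 4: J rot2 at col 0 lands with bottom-row=7; cleared 0 line(s) (total 0); column heights now [9 9 9 6], max=9
Drop 5: O rot1 at col 1 lands with bottom-row=9; cleared 0 line(s) (total 0); column heights now [9 11 11 6], max=11
Drop 6: I rot3 at col 3 lands with bottom-row=6; cleared 1 line(s) (total 1); column heights now [0 10 10 9], max=10
Drop 7: I rot2 at col 0 lands with bottom-row=10; cleared 1 line(s) (total 2); column heights now [0 10 10 9], max=10

Answer: 2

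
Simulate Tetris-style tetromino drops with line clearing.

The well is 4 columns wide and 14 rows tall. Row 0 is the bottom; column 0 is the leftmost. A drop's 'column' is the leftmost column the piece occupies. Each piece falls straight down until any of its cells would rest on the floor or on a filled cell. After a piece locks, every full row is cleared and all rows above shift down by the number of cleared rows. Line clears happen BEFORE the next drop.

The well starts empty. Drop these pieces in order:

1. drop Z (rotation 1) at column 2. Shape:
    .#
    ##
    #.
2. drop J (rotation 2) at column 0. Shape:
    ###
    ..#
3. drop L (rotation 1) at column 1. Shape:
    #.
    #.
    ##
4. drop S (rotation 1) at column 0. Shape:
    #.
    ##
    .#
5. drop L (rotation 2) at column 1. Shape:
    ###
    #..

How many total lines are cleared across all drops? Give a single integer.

Drop 1: Z rot1 at col 2 lands with bottom-row=0; cleared 0 line(s) (total 0); column heights now [0 0 2 3], max=3
Drop 2: J rot2 at col 0 lands with bottom-row=2; cleared 0 line(s) (total 0); column heights now [4 4 4 3], max=4
Drop 3: L rot1 at col 1 lands with bottom-row=4; cleared 0 line(s) (total 0); column heights now [4 7 5 3], max=7
Drop 4: S rot1 at col 0 lands with bottom-row=7; cleared 0 line(s) (total 0); column heights now [10 9 5 3], max=10
Drop 5: L rot2 at col 1 lands with bottom-row=9; cleared 0 line(s) (total 0); column heights now [10 11 11 11], max=11

Answer: 0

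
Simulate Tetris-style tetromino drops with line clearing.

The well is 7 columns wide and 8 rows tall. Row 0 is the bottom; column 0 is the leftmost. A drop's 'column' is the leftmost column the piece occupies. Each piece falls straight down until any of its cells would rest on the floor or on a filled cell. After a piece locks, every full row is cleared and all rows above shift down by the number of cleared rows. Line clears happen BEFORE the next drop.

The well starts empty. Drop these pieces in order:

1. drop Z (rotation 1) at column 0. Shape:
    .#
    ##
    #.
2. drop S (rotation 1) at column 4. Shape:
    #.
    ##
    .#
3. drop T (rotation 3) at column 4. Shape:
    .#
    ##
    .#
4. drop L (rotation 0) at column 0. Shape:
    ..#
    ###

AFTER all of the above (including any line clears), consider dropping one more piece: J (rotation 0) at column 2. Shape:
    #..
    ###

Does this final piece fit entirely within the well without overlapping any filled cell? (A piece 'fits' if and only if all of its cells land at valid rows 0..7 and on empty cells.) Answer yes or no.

Answer: yes

Derivation:
Drop 1: Z rot1 at col 0 lands with bottom-row=0; cleared 0 line(s) (total 0); column heights now [2 3 0 0 0 0 0], max=3
Drop 2: S rot1 at col 4 lands with bottom-row=0; cleared 0 line(s) (total 0); column heights now [2 3 0 0 3 2 0], max=3
Drop 3: T rot3 at col 4 lands with bottom-row=2; cleared 0 line(s) (total 0); column heights now [2 3 0 0 4 5 0], max=5
Drop 4: L rot0 at col 0 lands with bottom-row=3; cleared 0 line(s) (total 0); column heights now [4 4 5 0 4 5 0], max=5
Test piece J rot0 at col 2 (width 3): heights before test = [4 4 5 0 4 5 0]; fits = True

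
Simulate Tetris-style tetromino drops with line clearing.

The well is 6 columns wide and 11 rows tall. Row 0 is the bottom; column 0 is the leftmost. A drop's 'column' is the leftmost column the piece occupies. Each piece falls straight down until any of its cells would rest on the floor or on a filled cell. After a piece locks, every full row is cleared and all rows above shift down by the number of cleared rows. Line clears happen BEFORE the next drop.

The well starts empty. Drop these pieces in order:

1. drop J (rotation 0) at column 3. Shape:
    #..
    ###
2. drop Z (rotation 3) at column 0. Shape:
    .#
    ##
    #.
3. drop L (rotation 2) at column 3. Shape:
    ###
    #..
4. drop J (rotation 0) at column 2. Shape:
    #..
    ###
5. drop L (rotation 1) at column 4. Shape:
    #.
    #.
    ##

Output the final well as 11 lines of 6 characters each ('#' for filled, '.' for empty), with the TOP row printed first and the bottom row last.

Drop 1: J rot0 at col 3 lands with bottom-row=0; cleared 0 line(s) (total 0); column heights now [0 0 0 2 1 1], max=2
Drop 2: Z rot3 at col 0 lands with bottom-row=0; cleared 0 line(s) (total 0); column heights now [2 3 0 2 1 1], max=3
Drop 3: L rot2 at col 3 lands with bottom-row=2; cleared 0 line(s) (total 0); column heights now [2 3 0 4 4 4], max=4
Drop 4: J rot0 at col 2 lands with bottom-row=4; cleared 0 line(s) (total 0); column heights now [2 3 6 5 5 4], max=6
Drop 5: L rot1 at col 4 lands with bottom-row=5; cleared 0 line(s) (total 0); column heights now [2 3 6 5 8 6], max=8

Answer: ......
......
......
....#.
....#.
..#.##
..###.
...###
.#.#..
##.#..
#..###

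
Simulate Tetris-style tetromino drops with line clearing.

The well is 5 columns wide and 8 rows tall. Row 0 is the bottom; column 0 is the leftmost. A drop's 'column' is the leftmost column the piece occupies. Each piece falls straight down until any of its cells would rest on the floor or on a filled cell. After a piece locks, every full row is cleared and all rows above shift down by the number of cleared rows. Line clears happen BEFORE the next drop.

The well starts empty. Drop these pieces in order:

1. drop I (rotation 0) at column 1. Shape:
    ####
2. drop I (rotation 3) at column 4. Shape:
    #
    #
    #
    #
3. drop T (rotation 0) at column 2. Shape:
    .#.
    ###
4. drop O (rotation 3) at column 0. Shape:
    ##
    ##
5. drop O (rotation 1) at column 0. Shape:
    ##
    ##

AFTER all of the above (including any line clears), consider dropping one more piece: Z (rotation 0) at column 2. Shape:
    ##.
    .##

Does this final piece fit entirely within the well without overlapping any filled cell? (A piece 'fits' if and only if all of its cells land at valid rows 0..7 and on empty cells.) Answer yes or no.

Answer: no

Derivation:
Drop 1: I rot0 at col 1 lands with bottom-row=0; cleared 0 line(s) (total 0); column heights now [0 1 1 1 1], max=1
Drop 2: I rot3 at col 4 lands with bottom-row=1; cleared 0 line(s) (total 0); column heights now [0 1 1 1 5], max=5
Drop 3: T rot0 at col 2 lands with bottom-row=5; cleared 0 line(s) (total 0); column heights now [0 1 6 7 6], max=7
Drop 4: O rot3 at col 0 lands with bottom-row=1; cleared 0 line(s) (total 0); column heights now [3 3 6 7 6], max=7
Drop 5: O rot1 at col 0 lands with bottom-row=3; cleared 0 line(s) (total 0); column heights now [5 5 6 7 6], max=7
Test piece Z rot0 at col 2 (width 3): heights before test = [5 5 6 7 6]; fits = False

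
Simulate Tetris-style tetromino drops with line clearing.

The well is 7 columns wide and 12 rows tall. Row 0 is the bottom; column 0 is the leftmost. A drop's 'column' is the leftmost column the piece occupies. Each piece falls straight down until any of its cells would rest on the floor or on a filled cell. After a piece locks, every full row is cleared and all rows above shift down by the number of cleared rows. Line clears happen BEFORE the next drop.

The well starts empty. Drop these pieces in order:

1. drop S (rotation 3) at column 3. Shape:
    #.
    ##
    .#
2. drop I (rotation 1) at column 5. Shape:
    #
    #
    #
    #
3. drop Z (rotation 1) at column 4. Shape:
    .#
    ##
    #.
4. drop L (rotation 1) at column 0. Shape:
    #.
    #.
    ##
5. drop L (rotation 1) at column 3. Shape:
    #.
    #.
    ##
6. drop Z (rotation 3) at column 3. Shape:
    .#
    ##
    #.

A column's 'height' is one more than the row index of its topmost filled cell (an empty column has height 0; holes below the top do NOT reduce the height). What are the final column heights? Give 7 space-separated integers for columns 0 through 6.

Drop 1: S rot3 at col 3 lands with bottom-row=0; cleared 0 line(s) (total 0); column heights now [0 0 0 3 2 0 0], max=3
Drop 2: I rot1 at col 5 lands with bottom-row=0; cleared 0 line(s) (total 0); column heights now [0 0 0 3 2 4 0], max=4
Drop 3: Z rot1 at col 4 lands with bottom-row=3; cleared 0 line(s) (total 0); column heights now [0 0 0 3 5 6 0], max=6
Drop 4: L rot1 at col 0 lands with bottom-row=0; cleared 0 line(s) (total 0); column heights now [3 1 0 3 5 6 0], max=6
Drop 5: L rot1 at col 3 lands with bottom-row=5; cleared 0 line(s) (total 0); column heights now [3 1 0 8 6 6 0], max=8
Drop 6: Z rot3 at col 3 lands with bottom-row=8; cleared 0 line(s) (total 0); column heights now [3 1 0 10 11 6 0], max=11

Answer: 3 1 0 10 11 6 0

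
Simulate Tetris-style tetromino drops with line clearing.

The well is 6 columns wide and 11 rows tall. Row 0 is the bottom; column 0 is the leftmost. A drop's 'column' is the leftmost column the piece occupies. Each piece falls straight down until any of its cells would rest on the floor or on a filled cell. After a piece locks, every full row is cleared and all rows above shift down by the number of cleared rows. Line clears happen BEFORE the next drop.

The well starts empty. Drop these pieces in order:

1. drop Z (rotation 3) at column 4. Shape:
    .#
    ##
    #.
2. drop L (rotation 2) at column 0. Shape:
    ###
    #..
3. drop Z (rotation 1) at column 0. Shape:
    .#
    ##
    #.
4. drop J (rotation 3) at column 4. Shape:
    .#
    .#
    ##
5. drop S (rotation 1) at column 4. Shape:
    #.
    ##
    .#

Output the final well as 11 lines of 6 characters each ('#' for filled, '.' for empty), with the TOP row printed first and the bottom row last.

Answer: ......
......
....#.
....##
.....#
.....#
.#...#
##..##
#....#
###.##
#...#.

Derivation:
Drop 1: Z rot3 at col 4 lands with bottom-row=0; cleared 0 line(s) (total 0); column heights now [0 0 0 0 2 3], max=3
Drop 2: L rot2 at col 0 lands with bottom-row=0; cleared 0 line(s) (total 0); column heights now [2 2 2 0 2 3], max=3
Drop 3: Z rot1 at col 0 lands with bottom-row=2; cleared 0 line(s) (total 0); column heights now [4 5 2 0 2 3], max=5
Drop 4: J rot3 at col 4 lands with bottom-row=3; cleared 0 line(s) (total 0); column heights now [4 5 2 0 4 6], max=6
Drop 5: S rot1 at col 4 lands with bottom-row=6; cleared 0 line(s) (total 0); column heights now [4 5 2 0 9 8], max=9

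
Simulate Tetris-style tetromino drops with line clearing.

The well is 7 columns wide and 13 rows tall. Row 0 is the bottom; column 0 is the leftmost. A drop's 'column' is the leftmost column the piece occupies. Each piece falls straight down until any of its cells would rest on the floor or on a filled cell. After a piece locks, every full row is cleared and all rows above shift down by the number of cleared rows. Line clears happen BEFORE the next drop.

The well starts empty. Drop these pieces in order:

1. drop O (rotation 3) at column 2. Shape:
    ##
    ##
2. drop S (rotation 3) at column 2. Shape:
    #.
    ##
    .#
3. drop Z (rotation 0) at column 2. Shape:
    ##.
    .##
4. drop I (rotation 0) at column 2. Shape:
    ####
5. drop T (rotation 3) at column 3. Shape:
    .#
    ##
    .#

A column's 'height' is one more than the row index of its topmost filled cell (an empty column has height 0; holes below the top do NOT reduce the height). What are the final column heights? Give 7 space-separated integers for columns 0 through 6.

Drop 1: O rot3 at col 2 lands with bottom-row=0; cleared 0 line(s) (total 0); column heights now [0 0 2 2 0 0 0], max=2
Drop 2: S rot3 at col 2 lands with bottom-row=2; cleared 0 line(s) (total 0); column heights now [0 0 5 4 0 0 0], max=5
Drop 3: Z rot0 at col 2 lands with bottom-row=4; cleared 0 line(s) (total 0); column heights now [0 0 6 6 5 0 0], max=6
Drop 4: I rot0 at col 2 lands with bottom-row=6; cleared 0 line(s) (total 0); column heights now [0 0 7 7 7 7 0], max=7
Drop 5: T rot3 at col 3 lands with bottom-row=7; cleared 0 line(s) (total 0); column heights now [0 0 7 9 10 7 0], max=10

Answer: 0 0 7 9 10 7 0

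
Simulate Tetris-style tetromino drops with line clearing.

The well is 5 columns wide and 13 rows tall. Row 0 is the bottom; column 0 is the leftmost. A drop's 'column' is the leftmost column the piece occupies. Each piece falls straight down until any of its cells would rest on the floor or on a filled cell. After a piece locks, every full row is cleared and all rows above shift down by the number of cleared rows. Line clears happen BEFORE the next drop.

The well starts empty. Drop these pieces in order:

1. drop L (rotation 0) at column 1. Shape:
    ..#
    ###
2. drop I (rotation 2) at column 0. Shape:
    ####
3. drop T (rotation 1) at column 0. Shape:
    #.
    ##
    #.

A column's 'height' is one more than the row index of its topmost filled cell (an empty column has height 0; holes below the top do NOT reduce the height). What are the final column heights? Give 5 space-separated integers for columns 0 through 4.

Drop 1: L rot0 at col 1 lands with bottom-row=0; cleared 0 line(s) (total 0); column heights now [0 1 1 2 0], max=2
Drop 2: I rot2 at col 0 lands with bottom-row=2; cleared 0 line(s) (total 0); column heights now [3 3 3 3 0], max=3
Drop 3: T rot1 at col 0 lands with bottom-row=3; cleared 0 line(s) (total 0); column heights now [6 5 3 3 0], max=6

Answer: 6 5 3 3 0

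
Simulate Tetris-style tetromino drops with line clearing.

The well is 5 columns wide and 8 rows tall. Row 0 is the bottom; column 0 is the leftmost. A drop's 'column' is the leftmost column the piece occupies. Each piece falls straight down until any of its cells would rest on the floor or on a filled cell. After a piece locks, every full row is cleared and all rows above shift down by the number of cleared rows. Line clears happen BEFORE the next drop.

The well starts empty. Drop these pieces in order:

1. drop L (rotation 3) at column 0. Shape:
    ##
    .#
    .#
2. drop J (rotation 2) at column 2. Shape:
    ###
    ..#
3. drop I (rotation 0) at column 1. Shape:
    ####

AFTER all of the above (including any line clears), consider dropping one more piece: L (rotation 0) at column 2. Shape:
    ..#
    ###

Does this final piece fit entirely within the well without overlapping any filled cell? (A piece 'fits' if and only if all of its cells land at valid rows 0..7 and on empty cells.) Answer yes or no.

Drop 1: L rot3 at col 0 lands with bottom-row=0; cleared 0 line(s) (total 0); column heights now [3 3 0 0 0], max=3
Drop 2: J rot2 at col 2 lands with bottom-row=0; cleared 0 line(s) (total 0); column heights now [3 3 2 2 2], max=3
Drop 3: I rot0 at col 1 lands with bottom-row=3; cleared 0 line(s) (total 0); column heights now [3 4 4 4 4], max=4
Test piece L rot0 at col 2 (width 3): heights before test = [3 4 4 4 4]; fits = True

Answer: yes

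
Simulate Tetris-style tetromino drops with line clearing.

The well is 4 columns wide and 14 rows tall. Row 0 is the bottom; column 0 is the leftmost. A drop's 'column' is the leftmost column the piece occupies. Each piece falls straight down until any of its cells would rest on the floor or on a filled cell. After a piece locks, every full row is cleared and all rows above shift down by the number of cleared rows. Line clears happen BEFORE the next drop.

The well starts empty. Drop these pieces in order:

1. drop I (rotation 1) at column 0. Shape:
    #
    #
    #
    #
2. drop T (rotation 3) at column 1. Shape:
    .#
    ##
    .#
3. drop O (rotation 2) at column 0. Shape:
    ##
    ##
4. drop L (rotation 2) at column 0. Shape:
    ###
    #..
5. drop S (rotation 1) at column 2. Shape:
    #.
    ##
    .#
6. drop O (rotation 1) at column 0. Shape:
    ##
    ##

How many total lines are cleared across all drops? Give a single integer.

Drop 1: I rot1 at col 0 lands with bottom-row=0; cleared 0 line(s) (total 0); column heights now [4 0 0 0], max=4
Drop 2: T rot3 at col 1 lands with bottom-row=0; cleared 0 line(s) (total 0); column heights now [4 2 3 0], max=4
Drop 3: O rot2 at col 0 lands with bottom-row=4; cleared 0 line(s) (total 0); column heights now [6 6 3 0], max=6
Drop 4: L rot2 at col 0 lands with bottom-row=6; cleared 0 line(s) (total 0); column heights now [8 8 8 0], max=8
Drop 5: S rot1 at col 2 lands with bottom-row=7; cleared 1 line(s) (total 1); column heights now [7 6 9 8], max=9
Drop 6: O rot1 at col 0 lands with bottom-row=7; cleared 1 line(s) (total 2); column heights now [8 8 8 0], max=8

Answer: 2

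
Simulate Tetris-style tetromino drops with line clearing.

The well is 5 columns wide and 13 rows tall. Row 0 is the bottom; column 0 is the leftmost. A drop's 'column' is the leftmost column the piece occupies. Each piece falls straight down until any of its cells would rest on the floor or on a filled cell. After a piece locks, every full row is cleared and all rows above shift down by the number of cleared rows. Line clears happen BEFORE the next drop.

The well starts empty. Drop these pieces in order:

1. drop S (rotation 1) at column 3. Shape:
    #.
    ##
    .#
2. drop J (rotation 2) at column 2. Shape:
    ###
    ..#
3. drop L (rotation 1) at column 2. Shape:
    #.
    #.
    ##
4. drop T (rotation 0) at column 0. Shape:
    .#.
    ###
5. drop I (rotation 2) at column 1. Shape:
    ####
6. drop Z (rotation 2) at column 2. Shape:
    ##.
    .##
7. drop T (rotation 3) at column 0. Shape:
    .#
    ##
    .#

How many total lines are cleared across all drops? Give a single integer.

Answer: 0

Derivation:
Drop 1: S rot1 at col 3 lands with bottom-row=0; cleared 0 line(s) (total 0); column heights now [0 0 0 3 2], max=3
Drop 2: J rot2 at col 2 lands with bottom-row=2; cleared 0 line(s) (total 0); column heights now [0 0 4 4 4], max=4
Drop 3: L rot1 at col 2 lands with bottom-row=4; cleared 0 line(s) (total 0); column heights now [0 0 7 5 4], max=7
Drop 4: T rot0 at col 0 lands with bottom-row=7; cleared 0 line(s) (total 0); column heights now [8 9 8 5 4], max=9
Drop 5: I rot2 at col 1 lands with bottom-row=9; cleared 0 line(s) (total 0); column heights now [8 10 10 10 10], max=10
Drop 6: Z rot2 at col 2 lands with bottom-row=10; cleared 0 line(s) (total 0); column heights now [8 10 12 12 11], max=12
Drop 7: T rot3 at col 0 lands with bottom-row=10; cleared 0 line(s) (total 0); column heights now [12 13 12 12 11], max=13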